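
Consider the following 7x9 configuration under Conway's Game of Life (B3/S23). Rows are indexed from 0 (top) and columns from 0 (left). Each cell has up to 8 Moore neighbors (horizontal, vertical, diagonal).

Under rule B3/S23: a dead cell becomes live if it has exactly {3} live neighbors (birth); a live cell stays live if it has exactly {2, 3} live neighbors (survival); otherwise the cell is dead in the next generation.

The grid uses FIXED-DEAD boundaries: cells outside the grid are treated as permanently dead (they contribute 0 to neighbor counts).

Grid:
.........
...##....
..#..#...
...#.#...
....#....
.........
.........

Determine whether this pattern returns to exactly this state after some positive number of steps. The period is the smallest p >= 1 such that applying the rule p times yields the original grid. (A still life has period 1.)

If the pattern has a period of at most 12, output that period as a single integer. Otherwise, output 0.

Simulating and comparing each generation to the original:
Gen 0 (original, given above): 7 live cells
Gen 1: 7 live cells, MATCHES original -> period = 1

Answer: 1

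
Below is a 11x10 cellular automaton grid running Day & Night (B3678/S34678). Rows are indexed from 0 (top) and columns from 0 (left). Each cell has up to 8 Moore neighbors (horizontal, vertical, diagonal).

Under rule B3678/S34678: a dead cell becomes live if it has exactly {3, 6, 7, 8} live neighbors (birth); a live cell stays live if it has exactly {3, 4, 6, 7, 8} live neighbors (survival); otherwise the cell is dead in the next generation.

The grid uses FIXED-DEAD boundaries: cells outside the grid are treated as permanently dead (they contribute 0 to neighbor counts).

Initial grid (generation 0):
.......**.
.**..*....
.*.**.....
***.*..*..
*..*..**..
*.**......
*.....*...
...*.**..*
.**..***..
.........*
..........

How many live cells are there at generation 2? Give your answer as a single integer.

Simulating step by step:
Generation 0 (given above): 32 live cells
Generation 1: 33 live cells
..........
..***.....
..****....
***.***...
**.**.....
......**..
.*****....
.**.**....
....***.*.
......*...
..........
Generation 2: 31 live cells
...*......
..*.**....
...**.*...
*..**.....
**.**..*..
*.........
.*****....
.*****....
...**.**..
.......*..
..........
Population at generation 2: 31

Answer: 31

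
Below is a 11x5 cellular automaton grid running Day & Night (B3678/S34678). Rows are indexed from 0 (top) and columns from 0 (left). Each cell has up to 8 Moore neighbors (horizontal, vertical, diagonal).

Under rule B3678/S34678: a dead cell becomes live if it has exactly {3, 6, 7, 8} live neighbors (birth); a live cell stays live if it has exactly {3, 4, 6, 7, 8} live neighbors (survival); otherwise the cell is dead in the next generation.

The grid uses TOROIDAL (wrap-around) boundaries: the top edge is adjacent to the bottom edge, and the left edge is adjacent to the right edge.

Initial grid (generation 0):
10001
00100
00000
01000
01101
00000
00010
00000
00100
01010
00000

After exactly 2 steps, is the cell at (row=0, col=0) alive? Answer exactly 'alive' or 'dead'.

Answer: dead

Derivation:
Simulating step by step:
Generation 0 (given above): 11 live cells
Generation 1: 8 live cells
00000
00000
00000
10100
10000
00110
00000
00000
00000
00100
10001
Generation 2: 4 live cells
00000
00000
00000
01000
00111
00000
00000
00000
00000
00000
00000

Cell (0,0) at generation 2: 0 -> dead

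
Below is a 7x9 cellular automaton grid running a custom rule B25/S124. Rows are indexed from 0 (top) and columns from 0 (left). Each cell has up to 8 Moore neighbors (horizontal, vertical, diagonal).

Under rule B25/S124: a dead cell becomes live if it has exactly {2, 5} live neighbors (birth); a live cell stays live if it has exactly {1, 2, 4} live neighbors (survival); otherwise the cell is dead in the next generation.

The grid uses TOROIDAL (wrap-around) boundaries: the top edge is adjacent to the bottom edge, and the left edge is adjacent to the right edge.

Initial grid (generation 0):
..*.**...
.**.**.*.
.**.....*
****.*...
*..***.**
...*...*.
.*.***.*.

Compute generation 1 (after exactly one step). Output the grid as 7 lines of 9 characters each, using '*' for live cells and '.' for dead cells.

Answer: *.*...***
.***...**
*..*...**
...***..*
..**.*.**
.*.*..*.*
.*.*...**

Derivation:
Simulating step by step:
Generation 0 (given above): 29 live cells
Generation 1: 31 live cells
(generation 1 grid is the final answer)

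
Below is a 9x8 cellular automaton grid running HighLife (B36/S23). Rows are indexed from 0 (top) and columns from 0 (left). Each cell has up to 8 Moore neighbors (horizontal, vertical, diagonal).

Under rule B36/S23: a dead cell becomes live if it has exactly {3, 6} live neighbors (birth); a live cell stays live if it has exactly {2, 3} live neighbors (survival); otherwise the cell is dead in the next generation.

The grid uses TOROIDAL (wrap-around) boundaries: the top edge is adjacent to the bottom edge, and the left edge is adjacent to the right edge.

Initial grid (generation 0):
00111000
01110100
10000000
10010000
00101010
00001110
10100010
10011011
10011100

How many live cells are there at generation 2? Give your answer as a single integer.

Answer: 27

Derivation:
Simulating step by step:
Generation 0 (given above): 28 live cells
Generation 1: 23 live cells
00000000
01000000
10011000
01010001
00001011
01001010
11000101
10100010
11000010
Generation 2: 27 live cells
11000000
00000000
11011000
00110111
00111011
01001000
00100100
01100111
11000000
Population at generation 2: 27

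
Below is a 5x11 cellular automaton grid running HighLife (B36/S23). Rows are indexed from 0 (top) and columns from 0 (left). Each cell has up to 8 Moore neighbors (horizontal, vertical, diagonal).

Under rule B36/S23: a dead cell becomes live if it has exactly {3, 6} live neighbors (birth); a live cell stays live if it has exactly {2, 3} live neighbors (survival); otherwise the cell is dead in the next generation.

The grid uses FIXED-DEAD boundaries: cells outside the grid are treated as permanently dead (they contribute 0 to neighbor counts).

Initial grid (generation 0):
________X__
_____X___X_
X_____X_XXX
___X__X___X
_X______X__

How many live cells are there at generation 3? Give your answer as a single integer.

Simulating step by step:
Generation 0 (given above): 13 live cells
Generation 1: 9 live cells
___________
_______X__X
_____XXXX_X
________X_X
___________
Generation 2: 8 live cells
___________
_______XXX_
______X_X_X
______X_X__
___________
Generation 3: 7 live cells
________X__
_______XXX_
______XX___
_________X_
___________
Population at generation 3: 7

Answer: 7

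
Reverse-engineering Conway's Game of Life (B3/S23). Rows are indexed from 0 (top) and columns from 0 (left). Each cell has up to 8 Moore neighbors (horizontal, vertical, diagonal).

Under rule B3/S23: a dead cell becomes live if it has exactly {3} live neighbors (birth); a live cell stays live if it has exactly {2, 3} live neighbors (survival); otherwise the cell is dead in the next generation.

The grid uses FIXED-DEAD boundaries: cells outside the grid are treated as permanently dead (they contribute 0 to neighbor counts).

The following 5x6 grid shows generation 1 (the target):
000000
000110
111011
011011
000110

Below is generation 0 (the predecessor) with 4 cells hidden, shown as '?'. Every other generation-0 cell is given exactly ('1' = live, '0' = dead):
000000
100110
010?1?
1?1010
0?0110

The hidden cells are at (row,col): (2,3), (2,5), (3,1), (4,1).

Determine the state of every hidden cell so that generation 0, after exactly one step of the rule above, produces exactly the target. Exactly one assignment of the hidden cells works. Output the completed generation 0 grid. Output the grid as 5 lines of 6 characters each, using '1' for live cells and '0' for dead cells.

Hidden generation-0 cells (in order): (2,3), (2,5), (3,1), (4,1).
A hidden cell only influences target cells in its own 3x3 neighborhood. Try each of the 2^4 = 16 assignments, step the completed generation 0 forward once under B3/S23, and compare with the target:
  (2,3)=0 (2,5)=0 (3,1)=0 (4,1)=0 -> step reproduces the target at every cell -> ACCEPT
  (2,3)=0 (2,5)=0 (3,1)=0 (4,1)=1 -> step gives (3,0)='1' but target has '0' -> reject
  (2,3)=0 (2,5)=0 (3,1)=1 (4,1)=0 -> step gives (2,0)='0' but target has '1' -> reject
  (2,3)=0 (2,5)=0 (3,1)=1 (4,1)=1 -> step gives (2,0)='0' but target has '1' -> reject
  (2,3)=0 (2,5)=1 (3,1)=0 (4,1)=0 -> step gives (1,5)='1' but target has '0' -> reject
  (2,3)=0 (2,5)=1 (3,1)=0 (4,1)=1 -> step gives (1,5)='1' but target has '0' -> reject
  (2,3)=0 (2,5)=1 (3,1)=1 (4,1)=0 -> step gives (1,5)='1' but target has '0' -> reject
  (2,3)=0 (2,5)=1 (3,1)=1 (4,1)=1 -> step gives (1,5)='1' but target has '0' -> reject
  (2,3)=1 (2,5)=0 (3,1)=0 (4,1)=0 -> step gives (1,2)='1' but target has '0' -> reject
  (2,3)=1 (2,5)=0 (3,1)=0 (4,1)=1 -> step gives (1,2)='1' but target has '0' -> reject
  (2,3)=1 (2,5)=0 (3,1)=1 (4,1)=0 -> step gives (1,2)='1' but target has '0' -> reject
  (2,3)=1 (2,5)=0 (3,1)=1 (4,1)=1 -> step gives (1,2)='1' but target has '0' -> reject
  (2,3)=1 (2,5)=1 (3,1)=0 (4,1)=0 -> step gives (1,2)='1' but target has '0' -> reject
  (2,3)=1 (2,5)=1 (3,1)=0 (4,1)=1 -> step gives (1,2)='1' but target has '0' -> reject
  (2,3)=1 (2,5)=1 (3,1)=1 (4,1)=0 -> step gives (1,2)='1' but target has '0' -> reject
  (2,3)=1 (2,5)=1 (3,1)=1 (4,1)=1 -> step gives (1,2)='1' but target has '0' -> reject
Unique solution: (2,3)=dead, (2,5)=dead, (3,1)=dead, (4,1)=dead.
Check: live-neighbor counts of every cell in the completed generation 0:
111221
122222
333533
132533
122322
Applying B3/S23 to generation 0 with these counts gives:
000000
000110
111011
011011
000110
which matches the target exactly.

Answer: 000000
100110
010010
101010
000110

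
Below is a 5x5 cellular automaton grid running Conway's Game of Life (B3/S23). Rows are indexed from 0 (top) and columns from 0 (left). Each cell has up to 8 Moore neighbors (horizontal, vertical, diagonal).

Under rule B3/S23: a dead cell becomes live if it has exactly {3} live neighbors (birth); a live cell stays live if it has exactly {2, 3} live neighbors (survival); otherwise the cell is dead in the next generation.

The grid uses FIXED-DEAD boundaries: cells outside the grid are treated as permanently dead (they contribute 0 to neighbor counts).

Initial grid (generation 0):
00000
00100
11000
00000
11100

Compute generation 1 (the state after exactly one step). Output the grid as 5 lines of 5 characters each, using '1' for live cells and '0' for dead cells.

Answer: 00000
01000
01000
00100
01000

Derivation:
Simulating step by step:
Generation 0 (given above): 6 live cells
Generation 1: 4 live cells
(generation 1 grid is the final answer)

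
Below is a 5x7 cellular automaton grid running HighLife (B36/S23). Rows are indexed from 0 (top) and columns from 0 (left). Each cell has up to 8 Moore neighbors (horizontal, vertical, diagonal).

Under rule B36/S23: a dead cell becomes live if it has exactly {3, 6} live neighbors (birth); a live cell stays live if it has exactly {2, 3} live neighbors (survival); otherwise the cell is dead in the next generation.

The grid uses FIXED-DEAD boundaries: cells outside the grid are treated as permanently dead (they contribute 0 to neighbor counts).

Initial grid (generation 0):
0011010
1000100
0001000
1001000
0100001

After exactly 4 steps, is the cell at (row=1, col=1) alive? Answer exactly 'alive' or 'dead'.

Simulating step by step:
Generation 0 (given above): 10 live cells
Generation 1: 7 live cells
0001100
0010100
0001100
0010000
0000000
Generation 2: 8 live cells
0001100
0011010
0010100
0001000
0000000
Generation 3: 8 live cells
0011100
0010010
0010100
0001000
0000000
Generation 4: 10 live cells
0011100
0111010
0010100
0001000
0000000

Cell (1,1) at generation 4: 1 -> alive

Answer: alive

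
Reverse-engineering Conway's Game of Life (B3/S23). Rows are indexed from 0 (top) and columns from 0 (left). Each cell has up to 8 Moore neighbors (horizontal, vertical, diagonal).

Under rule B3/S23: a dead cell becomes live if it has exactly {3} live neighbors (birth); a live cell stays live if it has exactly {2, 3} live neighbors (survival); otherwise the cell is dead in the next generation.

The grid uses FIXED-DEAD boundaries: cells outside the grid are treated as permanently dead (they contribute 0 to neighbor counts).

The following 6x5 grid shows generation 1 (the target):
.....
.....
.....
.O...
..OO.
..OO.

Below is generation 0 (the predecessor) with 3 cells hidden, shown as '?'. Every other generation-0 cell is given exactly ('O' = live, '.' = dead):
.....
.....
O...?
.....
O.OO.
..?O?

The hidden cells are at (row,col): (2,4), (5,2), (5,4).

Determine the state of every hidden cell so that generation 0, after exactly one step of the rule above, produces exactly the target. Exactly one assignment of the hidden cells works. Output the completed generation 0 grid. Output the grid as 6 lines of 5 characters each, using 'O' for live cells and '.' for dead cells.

Hidden generation-0 cells (in order): (2,4), (5,2), (5,4).
A hidden cell only influences target cells in its own 3x3 neighborhood. Try each of the 2^3 = 8 assignments, step the completed generation 0 forward once under B3/S23, and compare with the target:
  (2,4)=. (5,2)=. (5,4)=. -> step reproduces the target at every cell -> ACCEPT
  (2,4)=. (5,2)=. (5,4)=O -> step gives (4,4)='O' but target has '.' -> reject
  (2,4)=. (5,2)=O (5,4)=. -> step gives (4,1)='O' but target has '.' -> reject
  (2,4)=. (5,2)=O (5,4)=O -> step gives (4,1)='O' but target has '.' -> reject
  (2,4)=O (5,2)=. (5,4)=. -> step gives (3,3)='O' but target has '.' -> reject
  (2,4)=O (5,2)=. (5,4)=O -> step gives (3,3)='O' but target has '.' -> reject
  (2,4)=O (5,2)=O (5,4)=. -> step gives (3,3)='O' but target has '.' -> reject
  (2,4)=O (5,2)=O (5,4)=O -> step gives (3,3)='O' but target has '.' -> reject
Unique solution: (2,4)=dead, (5,2)=dead, (5,4)=dead.
Check: live-neighbor counts of every cell in the completed generation 0:
00000
11000
01000
23221
02222
12322
Applying B3/S23 to generation 0 with these counts gives:
.....
.....
.....
.O...
..OO.
..OO.
which matches the target exactly.

Answer: .....
.....
O....
.....
O.OO.
...O.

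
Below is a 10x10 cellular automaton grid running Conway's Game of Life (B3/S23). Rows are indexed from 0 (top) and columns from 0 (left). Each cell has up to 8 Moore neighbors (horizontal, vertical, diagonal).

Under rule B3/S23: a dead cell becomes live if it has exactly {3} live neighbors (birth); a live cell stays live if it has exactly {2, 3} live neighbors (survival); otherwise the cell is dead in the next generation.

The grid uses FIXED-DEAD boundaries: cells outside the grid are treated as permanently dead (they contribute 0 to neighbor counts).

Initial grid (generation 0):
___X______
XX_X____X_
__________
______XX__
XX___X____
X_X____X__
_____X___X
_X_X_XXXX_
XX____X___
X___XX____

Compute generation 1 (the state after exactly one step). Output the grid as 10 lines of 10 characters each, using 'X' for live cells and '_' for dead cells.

Answer: __X_______
__X_______
_______X__
______X___
XX_____X__
X_____X___
_XX_XX____
XXX_XX_XX_
XXX_______
XX___X____

Derivation:
Simulating step by step:
Generation 0 (given above): 27 live cells
Generation 1: 26 live cells
(generation 1 grid is the final answer)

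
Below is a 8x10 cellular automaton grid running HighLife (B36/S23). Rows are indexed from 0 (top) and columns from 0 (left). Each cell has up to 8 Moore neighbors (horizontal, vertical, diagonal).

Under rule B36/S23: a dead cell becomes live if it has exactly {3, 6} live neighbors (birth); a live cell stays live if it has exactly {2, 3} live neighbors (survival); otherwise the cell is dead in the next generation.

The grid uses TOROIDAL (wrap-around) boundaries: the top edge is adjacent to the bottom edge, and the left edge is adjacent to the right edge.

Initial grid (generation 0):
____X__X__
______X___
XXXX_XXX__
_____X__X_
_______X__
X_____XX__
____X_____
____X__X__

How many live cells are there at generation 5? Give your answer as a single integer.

Simulating step by step:
Generation 0 (given above): 19 live cells
Generation 1: 27 live cells
_____XXX__
_XXXX_____
_XX_XX_X__
_XX_XX__X_
_______XX_
______XX__
_____XXX__
___XXX____
Generation 2: 15 live cells
____X_X___
_X_____X__
X_____X___
_XX_XX__X_
_____X__X_
_____X____
_______X__
__________
Generation 3: 17 live cells
__________
_____XXX__
X_X__XXX__
_X__XXXX_X
_____XX___
______X___
__________
__________
Generation 4: 12 live cells
______X___
_____X_X__
XX________
XX__X___X_
____X_____
_____XX___
__________
__________
Generation 5: 10 live cells
______X___
______X___
XX_______X
XX_______X
____X_____
_____X____
__________
__________
Population at generation 5: 10

Answer: 10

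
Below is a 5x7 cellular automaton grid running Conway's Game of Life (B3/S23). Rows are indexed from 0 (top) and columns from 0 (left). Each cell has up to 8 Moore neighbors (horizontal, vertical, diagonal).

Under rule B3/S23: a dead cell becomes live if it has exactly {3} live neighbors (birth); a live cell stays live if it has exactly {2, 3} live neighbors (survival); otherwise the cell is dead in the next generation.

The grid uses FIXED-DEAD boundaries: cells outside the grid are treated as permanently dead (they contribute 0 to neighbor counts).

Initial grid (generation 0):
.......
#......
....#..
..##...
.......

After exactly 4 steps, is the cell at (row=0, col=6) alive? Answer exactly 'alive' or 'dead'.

Answer: dead

Derivation:
Simulating step by step:
Generation 0 (given above): 4 live cells
Generation 1: 2 live cells
.......
.......
...#...
...#...
.......
Generation 2: 0 live cells
.......
.......
.......
.......
.......
Generation 3: 0 live cells
.......
.......
.......
.......
.......
Generation 4: 0 live cells
.......
.......
.......
.......
.......

Cell (0,6) at generation 4: 0 -> dead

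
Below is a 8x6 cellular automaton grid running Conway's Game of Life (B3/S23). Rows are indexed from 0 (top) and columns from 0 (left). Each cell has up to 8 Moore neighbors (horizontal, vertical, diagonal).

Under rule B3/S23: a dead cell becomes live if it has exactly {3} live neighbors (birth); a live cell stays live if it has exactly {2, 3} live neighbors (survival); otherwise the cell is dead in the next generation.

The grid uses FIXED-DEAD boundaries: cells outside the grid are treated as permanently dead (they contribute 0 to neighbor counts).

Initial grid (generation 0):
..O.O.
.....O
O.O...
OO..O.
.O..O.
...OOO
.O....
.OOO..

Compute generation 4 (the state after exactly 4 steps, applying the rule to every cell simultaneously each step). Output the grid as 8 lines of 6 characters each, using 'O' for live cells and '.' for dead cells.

Answer: ......
..O...
.O.O..
O...O.
O...O.
....OO
....O.
OOO...

Derivation:
Simulating step by step:
Generation 0 (given above): 17 live cells
Generation 1: 16 live cells
......
.O.O..
O.....
O.OO..
OOO...
..OOOO
.O....
.OO...
Generation 2: 13 live cells
......
......
O..O..
O.OO..
O.....
O..OO.
.O..O.
.OO...
Generation 3: 18 live cells
......
......
.OOO..
O.OO..
O.O.O.
OO.OO.
OO..O.
.OO...
Generation 4: 13 live cells
(generation 4 grid is the final answer)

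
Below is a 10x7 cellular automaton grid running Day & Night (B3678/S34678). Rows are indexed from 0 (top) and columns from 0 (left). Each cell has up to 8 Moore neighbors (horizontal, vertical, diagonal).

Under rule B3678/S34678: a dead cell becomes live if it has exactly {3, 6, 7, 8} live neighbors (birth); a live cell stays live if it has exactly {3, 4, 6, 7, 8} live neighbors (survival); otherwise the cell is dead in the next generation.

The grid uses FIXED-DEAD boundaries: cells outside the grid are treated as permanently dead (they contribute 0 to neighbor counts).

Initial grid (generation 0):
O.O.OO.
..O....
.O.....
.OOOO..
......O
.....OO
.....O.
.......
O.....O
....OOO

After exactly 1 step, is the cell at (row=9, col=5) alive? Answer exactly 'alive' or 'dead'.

Simulating step by step:
Generation 0 (given above): 19 live cells
Generation 1: 12 live cells
.O.O...
...O...
.O.....
..O....
..OOO..
.....OO
......O
.......
.......
.....O.

Cell (9,5) at generation 1: 1 -> alive

Answer: alive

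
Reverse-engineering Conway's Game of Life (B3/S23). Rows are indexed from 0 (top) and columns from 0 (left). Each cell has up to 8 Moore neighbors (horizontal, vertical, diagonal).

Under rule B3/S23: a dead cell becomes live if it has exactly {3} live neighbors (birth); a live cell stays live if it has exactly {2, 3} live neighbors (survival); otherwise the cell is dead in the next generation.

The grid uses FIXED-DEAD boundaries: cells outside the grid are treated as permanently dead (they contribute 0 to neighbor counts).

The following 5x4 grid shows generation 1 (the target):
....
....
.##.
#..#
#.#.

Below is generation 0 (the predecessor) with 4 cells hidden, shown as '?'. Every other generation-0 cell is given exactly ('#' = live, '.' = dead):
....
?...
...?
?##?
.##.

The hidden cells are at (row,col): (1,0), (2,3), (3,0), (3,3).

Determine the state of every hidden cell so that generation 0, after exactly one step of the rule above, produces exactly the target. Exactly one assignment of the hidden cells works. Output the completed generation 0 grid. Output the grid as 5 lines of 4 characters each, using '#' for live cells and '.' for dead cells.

Hidden generation-0 cells (in order): (1,0), (2,3), (3,0), (3,3).
A hidden cell only influences target cells in its own 3x3 neighborhood. Try each of the 2^4 = 16 assignments, step the completed generation 0 forward once under B3/S23, and compare with the target:
  (1,0)=. (2,3)=. (3,0)=. (3,3)=. -> step gives (2,1)='.' but target has '#' -> reject
  (1,0)=. (2,3)=. (3,0)=. (3,3)=# -> step gives (2,1)='.' but target has '#' -> reject
  (1,0)=. (2,3)=. (3,0)=# (3,3)=. -> step gives (2,2)='.' but target has '#' -> reject
  (1,0)=. (2,3)=. (3,0)=# (3,3)=# -> step gives (4,2)='.' but target has '#' -> reject
  (1,0)=. (2,3)=# (3,0)=. (3,3)=. -> step gives (2,1)='.' but target has '#' -> reject
  (1,0)=. (2,3)=# (3,0)=. (3,3)=# -> step gives (2,1)='.' but target has '#' -> reject
  (1,0)=. (2,3)=# (3,0)=# (3,3)=. -> step reproduces the target at every cell -> ACCEPT
  (1,0)=. (2,3)=# (3,0)=# (3,3)=# -> step gives (2,2)='.' but target has '#' -> reject
  (1,0)=# (2,3)=. (3,0)=. (3,3)=. -> step gives (2,2)='.' but target has '#' -> reject
  (1,0)=# (2,3)=. (3,0)=. (3,3)=# -> step gives (3,0)='.' but target has '#' -> reject
  (1,0)=# (2,3)=. (3,0)=# (3,3)=. -> step gives (2,0)='#' but target has '.' -> reject
  (1,0)=# (2,3)=. (3,0)=# (3,3)=# -> step gives (2,0)='#' but target has '.' -> reject
  (1,0)=# (2,3)=# (3,0)=. (3,3)=. -> step gives (3,0)='.' but target has '#' -> reject
  (1,0)=# (2,3)=# (3,0)=. (3,3)=# -> step gives (2,2)='.' but target has '#' -> reject
  (1,0)=# (2,3)=# (3,0)=# (3,3)=. -> step gives (2,0)='#' but target has '.' -> reject
  (1,0)=# (2,3)=# (3,0)=# (3,3)=# -> step gives (2,0)='#' but target has '.' -> reject
Unique solution: (1,0)=dead, (2,3)=live, (3,0)=live, (3,3)=dead.
Check: live-neighbor counts of every cell in the completed generation 0:
0000
0011
2331
2443
3432
Applying B3/S23 to generation 0 with these counts gives:
....
....
.##.
#..#
#.#.
which matches the target exactly.

Answer: ....
....
...#
###.
.##.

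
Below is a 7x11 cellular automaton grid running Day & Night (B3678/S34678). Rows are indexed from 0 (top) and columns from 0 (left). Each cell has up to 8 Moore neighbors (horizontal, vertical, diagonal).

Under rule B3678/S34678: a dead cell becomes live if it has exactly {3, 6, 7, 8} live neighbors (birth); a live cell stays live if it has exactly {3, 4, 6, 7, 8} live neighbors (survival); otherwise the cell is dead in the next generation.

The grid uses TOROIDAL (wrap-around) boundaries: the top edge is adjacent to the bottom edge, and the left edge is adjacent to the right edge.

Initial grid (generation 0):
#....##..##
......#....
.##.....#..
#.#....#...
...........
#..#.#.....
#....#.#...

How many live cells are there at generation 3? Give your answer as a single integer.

Answer: 19

Derivation:
Simulating step by step:
Generation 0 (given above): 18 live cells
Generation 1: 18 live cells
.....###..#
##...#.#.##
.#.....#...
...........
.#.........
....#.#....
##...#.....
Generation 2: 19 live cells
#...##..###
#.....##..#
......#.#.#
...........
...........
##...#.....
....##.#...
Generation 3: 19 live cells
#...##..###
#.....##.#.
#........#.
...........
...........
....#.#....
.#..##..##.
Population at generation 3: 19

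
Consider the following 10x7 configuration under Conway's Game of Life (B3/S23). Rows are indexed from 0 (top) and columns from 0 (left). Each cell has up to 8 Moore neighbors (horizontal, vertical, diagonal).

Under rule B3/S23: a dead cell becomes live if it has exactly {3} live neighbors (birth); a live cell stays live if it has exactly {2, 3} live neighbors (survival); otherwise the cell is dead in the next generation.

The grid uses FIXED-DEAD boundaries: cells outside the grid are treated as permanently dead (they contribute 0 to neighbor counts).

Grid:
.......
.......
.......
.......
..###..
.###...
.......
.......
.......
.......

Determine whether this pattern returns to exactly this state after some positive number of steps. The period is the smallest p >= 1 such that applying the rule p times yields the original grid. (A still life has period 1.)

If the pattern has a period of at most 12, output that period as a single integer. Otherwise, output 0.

Simulating and comparing each generation to the original:
Gen 0 (original, given above): 6 live cells
Gen 1: 6 live cells, differs from original
Gen 2: 6 live cells, MATCHES original -> period = 2

Answer: 2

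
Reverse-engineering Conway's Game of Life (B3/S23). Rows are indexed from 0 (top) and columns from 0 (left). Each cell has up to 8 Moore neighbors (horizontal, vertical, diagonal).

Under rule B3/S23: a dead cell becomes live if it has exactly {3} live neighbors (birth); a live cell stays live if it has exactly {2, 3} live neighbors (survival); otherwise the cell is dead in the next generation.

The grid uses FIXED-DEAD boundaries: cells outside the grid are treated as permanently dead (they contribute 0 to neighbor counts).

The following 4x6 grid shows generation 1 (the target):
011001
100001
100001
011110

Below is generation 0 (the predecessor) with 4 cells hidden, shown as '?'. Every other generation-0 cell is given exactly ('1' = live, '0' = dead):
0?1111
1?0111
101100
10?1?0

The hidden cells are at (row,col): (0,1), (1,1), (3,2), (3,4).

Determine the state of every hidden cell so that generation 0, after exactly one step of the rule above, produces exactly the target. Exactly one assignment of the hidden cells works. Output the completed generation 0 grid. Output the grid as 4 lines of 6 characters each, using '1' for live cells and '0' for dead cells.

Answer: 001111
110111
101100
100110

Derivation:
Hidden generation-0 cells (in order): (0,1), (1,1), (3,2), (3,4).
A hidden cell only influences target cells in its own 3x3 neighborhood. Try each of the 2^4 = 16 assignments, step the completed generation 0 forward once under B3/S23, and compare with the target:
  (0,1)=0 (1,1)=0 (3,2)=0 (3,4)=0 -> step gives (0,1)='0' but target has '1' -> reject
  (0,1)=0 (1,1)=0 (3,2)=0 (3,4)=1 -> step gives (0,1)='0' but target has '1' -> reject
  (0,1)=0 (1,1)=0 (3,2)=1 (3,4)=0 -> step gives (0,1)='0' but target has '1' -> reject
  (0,1)=0 (1,1)=0 (3,2)=1 (3,4)=1 -> step gives (0,1)='0' but target has '1' -> reject
  (0,1)=0 (1,1)=1 (3,2)=0 (3,4)=0 -> step gives (2,5)='0' but target has '1' -> reject
  (0,1)=0 (1,1)=1 (3,2)=0 (3,4)=1 -> step reproduces the target at every cell -> ACCEPT
  (0,1)=0 (1,1)=1 (3,2)=1 (3,4)=0 -> step gives (2,5)='0' but target has '1' -> reject
  (0,1)=0 (1,1)=1 (3,2)=1 (3,4)=1 -> step gives (3,1)='0' but target has '1' -> reject
  (0,1)=1 (1,1)=0 (3,2)=0 (3,4)=0 -> step gives (2,2)='1' but target has '0' -> reject
  (0,1)=1 (1,1)=0 (3,2)=0 (3,4)=1 -> step gives (2,2)='1' but target has '0' -> reject
  (0,1)=1 (1,1)=0 (3,2)=1 (3,4)=0 -> step gives (2,5)='0' but target has '1' -> reject
  (0,1)=1 (1,1)=0 (3,2)=1 (3,4)=1 -> step gives (3,1)='0' but target has '1' -> reject
  (0,1)=1 (1,1)=1 (3,2)=0 (3,4)=0 -> step gives (0,0)='1' but target has '0' -> reject
  (0,1)=1 (1,1)=1 (3,2)=0 (3,4)=1 -> step gives (0,0)='1' but target has '0' -> reject
  (0,1)=1 (1,1)=1 (3,2)=1 (3,4)=0 -> step gives (0,0)='1' but target has '0' -> reject
  (0,1)=1 (1,1)=1 (3,2)=1 (3,4)=1 -> step gives (0,0)='1' but target has '0' -> reject
Unique solution: (0,1)=dead, (1,1)=live, (3,2)=dead, (3,4)=live.
Check: live-neighbor counts of every cell in the completed generation 0:
233453
246663
354563
133321
Applying B3/S23 to generation 0 with these counts gives:
011001
100001
100001
011110
which matches the target exactly.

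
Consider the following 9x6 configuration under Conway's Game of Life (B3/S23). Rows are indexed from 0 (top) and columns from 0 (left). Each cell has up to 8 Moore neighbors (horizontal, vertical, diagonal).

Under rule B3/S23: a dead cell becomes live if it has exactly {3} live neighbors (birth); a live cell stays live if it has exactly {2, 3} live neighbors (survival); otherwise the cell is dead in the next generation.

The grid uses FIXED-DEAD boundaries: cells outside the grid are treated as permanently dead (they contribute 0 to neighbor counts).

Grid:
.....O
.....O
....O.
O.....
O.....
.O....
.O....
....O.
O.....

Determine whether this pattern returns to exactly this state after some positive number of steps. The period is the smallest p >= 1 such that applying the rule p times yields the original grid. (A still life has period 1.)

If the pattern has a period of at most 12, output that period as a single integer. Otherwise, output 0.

Answer: 0

Derivation:
Simulating and comparing each generation to the original:
Gen 0 (original, given above): 9 live cells
Gen 1: 6 live cells, differs from original
Gen 2: 4 live cells, differs from original
Gen 3: 4 live cells, differs from original
Gen 4: 4 live cells, differs from original
Gen 5: 4 live cells, differs from original
Gen 6: 4 live cells, differs from original
Gen 7: 4 live cells, differs from original
Gen 8: 4 live cells, differs from original
Gen 9: 4 live cells, differs from original
Gen 10: 4 live cells, differs from original
Gen 11: 4 live cells, differs from original
Gen 12: 4 live cells, differs from original
No period found within 12 steps.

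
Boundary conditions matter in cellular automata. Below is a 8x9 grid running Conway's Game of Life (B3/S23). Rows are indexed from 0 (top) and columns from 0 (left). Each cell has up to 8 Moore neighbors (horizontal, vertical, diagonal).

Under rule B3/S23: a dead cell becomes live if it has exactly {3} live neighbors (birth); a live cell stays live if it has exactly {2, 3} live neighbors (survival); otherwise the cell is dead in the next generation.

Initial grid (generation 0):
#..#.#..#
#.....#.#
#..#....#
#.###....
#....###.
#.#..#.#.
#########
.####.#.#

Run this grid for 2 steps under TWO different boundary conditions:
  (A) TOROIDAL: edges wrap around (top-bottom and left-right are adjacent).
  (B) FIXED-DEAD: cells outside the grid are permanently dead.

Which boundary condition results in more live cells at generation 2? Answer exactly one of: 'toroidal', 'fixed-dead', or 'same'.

Answer: fixed-dead

Derivation:
Under TOROIDAL boundary, generation 2:
....##...
......#..
.......##
.......#.
..#..#.#.
.#.......
.........
.........
Population = 10

Under FIXED-DEAD boundary, generation 2:
.........
###.#..##
#......##
#......##
#.#..#.#.
#........
#......#.
.......#.
Population = 20

Comparison: toroidal=10, fixed-dead=20 -> fixed-dead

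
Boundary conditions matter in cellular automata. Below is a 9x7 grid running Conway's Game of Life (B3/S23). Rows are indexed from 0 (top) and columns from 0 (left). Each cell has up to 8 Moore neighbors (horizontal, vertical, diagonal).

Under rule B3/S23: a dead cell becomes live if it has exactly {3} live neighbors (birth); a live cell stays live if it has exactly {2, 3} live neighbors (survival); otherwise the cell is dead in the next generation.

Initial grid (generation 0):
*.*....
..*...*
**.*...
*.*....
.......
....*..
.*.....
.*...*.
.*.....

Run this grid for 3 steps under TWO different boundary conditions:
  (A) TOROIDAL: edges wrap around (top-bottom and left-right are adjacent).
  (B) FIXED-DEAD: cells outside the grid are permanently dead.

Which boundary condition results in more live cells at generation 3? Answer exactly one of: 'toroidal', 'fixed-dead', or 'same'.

Under TOROIDAL boundary, generation 3:
*.**.**
.***.*.
...*.*.
.*....*
*......
.......
.*.....
***....
.*....*
Population = 20

Under FIXED-DEAD boundary, generation 3:
.***...
*..*...
*..*...
.......
.......
.......
.......
***....
.......
Population = 10

Comparison: toroidal=20, fixed-dead=10 -> toroidal

Answer: toroidal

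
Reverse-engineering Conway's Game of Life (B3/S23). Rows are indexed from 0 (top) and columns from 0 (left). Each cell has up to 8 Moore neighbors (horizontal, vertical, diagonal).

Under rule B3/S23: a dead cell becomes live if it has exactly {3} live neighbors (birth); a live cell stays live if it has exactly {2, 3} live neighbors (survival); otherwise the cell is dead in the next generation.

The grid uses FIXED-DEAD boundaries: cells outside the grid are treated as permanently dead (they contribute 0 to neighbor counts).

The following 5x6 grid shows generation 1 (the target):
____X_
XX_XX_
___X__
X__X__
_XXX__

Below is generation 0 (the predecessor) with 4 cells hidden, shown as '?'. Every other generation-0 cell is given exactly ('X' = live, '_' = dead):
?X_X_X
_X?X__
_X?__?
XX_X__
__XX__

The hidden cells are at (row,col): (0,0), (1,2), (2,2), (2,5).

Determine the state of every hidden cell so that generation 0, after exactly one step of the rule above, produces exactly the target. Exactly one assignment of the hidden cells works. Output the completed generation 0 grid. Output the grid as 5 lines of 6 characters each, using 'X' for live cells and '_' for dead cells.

Hidden generation-0 cells (in order): (0,0), (1,2), (2,2), (2,5).
A hidden cell only influences target cells in its own 3x3 neighborhood. Try each of the 2^4 = 16 assignments, step the completed generation 0 forward once under B3/S23, and compare with the target:
  (0,0)=_ (1,2)=_ (2,2)=_ (2,5)=_ -> step gives (1,3)='_' but target has 'X' -> reject
  (0,0)=_ (1,2)=_ (2,2)=_ (2,5)=X -> step gives (1,3)='_' but target has 'X' -> reject
  (0,0)=_ (1,2)=_ (2,2)=X (2,5)=_ -> step reproduces the target at every cell -> ACCEPT
  (0,0)=_ (1,2)=_ (2,2)=X (2,5)=X -> step gives (1,4)='_' but target has 'X' -> reject
  (0,0)=_ (1,2)=X (2,2)=_ (2,5)=_ -> step gives (0,1)='X' but target has '_' -> reject
  (0,0)=_ (1,2)=X (2,2)=_ (2,5)=X -> step gives (0,1)='X' but target has '_' -> reject
  (0,0)=_ (1,2)=X (2,2)=X (2,5)=_ -> step gives (0,1)='X' but target has '_' -> reject
  (0,0)=_ (1,2)=X (2,2)=X (2,5)=X -> step gives (0,1)='X' but target has '_' -> reject
  (0,0)=X (1,2)=_ (2,2)=_ (2,5)=_ -> step gives (0,0)='X' but target has '_' -> reject
  (0,0)=X (1,2)=_ (2,2)=_ (2,5)=X -> step gives (0,0)='X' but target has '_' -> reject
  (0,0)=X (1,2)=_ (2,2)=X (2,5)=_ -> step gives (0,0)='X' but target has '_' -> reject
  (0,0)=X (1,2)=_ (2,2)=X (2,5)=X -> step gives (0,0)='X' but target has '_' -> reject
  (0,0)=X (1,2)=X (2,2)=_ (2,5)=_ -> step gives (0,0)='X' but target has '_' -> reject
  (0,0)=X (1,2)=X (2,2)=_ (2,5)=X -> step gives (0,0)='X' but target has '_' -> reject
  (0,0)=X (1,2)=X (2,2)=X (2,5)=_ -> step gives (0,0)='X' but target has '_' -> reject
  (0,0)=X (1,2)=X (2,2)=X (2,5)=X -> step gives (0,0)='X' but target has '_' -> reject
Unique solution: (0,0)=dead, (1,2)=dead, (2,2)=live, (2,5)=dead.
Check: live-neighbor counts of every cell in the completed generation 0:
214130
336231
445320
246320
233220
Applying B3/S23 to generation 0 with these counts gives:
____X_
XX_XX_
___X__
X__X__
_XXX__
which matches the target exactly.

Answer: _X_X_X
_X_X__
_XX___
XX_X__
__XX__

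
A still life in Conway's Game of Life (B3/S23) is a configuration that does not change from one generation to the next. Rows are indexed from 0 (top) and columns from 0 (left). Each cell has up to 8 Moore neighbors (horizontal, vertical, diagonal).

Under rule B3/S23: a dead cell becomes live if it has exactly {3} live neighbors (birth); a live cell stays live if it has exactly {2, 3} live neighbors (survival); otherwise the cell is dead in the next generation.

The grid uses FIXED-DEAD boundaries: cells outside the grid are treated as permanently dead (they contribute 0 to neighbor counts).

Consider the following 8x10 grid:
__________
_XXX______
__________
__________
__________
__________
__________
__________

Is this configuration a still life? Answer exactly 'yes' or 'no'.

Answer: no

Derivation:
Compute generation 1 and compare to generation 0 (given above):
Generation 1:
__X_______
__X_______
__X_______
__________
__________
__________
__________
__________
Cell (0,2) differs: gen0=0 vs gen1=1 -> NOT a still life.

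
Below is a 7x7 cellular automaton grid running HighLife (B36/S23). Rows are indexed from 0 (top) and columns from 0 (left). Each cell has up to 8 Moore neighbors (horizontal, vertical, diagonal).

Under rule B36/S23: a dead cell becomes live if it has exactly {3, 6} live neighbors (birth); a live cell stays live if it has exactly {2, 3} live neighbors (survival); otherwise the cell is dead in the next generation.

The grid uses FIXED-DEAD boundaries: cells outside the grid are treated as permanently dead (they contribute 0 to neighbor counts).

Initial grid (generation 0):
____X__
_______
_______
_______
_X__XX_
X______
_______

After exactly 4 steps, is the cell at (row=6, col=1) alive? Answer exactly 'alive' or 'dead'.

Answer: dead

Derivation:
Simulating step by step:
Generation 0 (given above): 5 live cells
Generation 1: 0 live cells
_______
_______
_______
_______
_______
_______
_______
Generation 2: 0 live cells
_______
_______
_______
_______
_______
_______
_______
Generation 3: 0 live cells
_______
_______
_______
_______
_______
_______
_______
Generation 4: 0 live cells
_______
_______
_______
_______
_______
_______
_______

Cell (6,1) at generation 4: 0 -> dead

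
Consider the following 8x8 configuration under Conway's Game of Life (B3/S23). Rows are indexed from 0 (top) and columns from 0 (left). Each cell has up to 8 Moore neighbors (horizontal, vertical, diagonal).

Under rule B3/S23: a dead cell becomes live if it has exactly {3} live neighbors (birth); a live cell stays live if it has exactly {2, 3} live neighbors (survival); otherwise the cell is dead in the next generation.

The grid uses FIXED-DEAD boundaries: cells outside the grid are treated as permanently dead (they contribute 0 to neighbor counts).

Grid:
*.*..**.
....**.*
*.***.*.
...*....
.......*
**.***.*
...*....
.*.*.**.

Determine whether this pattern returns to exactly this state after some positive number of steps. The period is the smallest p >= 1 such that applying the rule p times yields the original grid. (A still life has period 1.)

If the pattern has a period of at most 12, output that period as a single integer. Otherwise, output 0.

Answer: 0

Derivation:
Simulating and comparing each generation to the original:
Gen 0 (original, given above): 25 live cells
Gen 1: 22 live cells, differs from original
Gen 2: 17 live cells, differs from original
Gen 3: 16 live cells, differs from original
Gen 4: 15 live cells, differs from original
Gen 5: 16 live cells, differs from original
Gen 6: 20 live cells, differs from original
Gen 7: 18 live cells, differs from original
Gen 8: 25 live cells, differs from original
Gen 9: 16 live cells, differs from original
Gen 10: 13 live cells, differs from original
Gen 11: 13 live cells, differs from original
Gen 12: 13 live cells, differs from original
No period found within 12 steps.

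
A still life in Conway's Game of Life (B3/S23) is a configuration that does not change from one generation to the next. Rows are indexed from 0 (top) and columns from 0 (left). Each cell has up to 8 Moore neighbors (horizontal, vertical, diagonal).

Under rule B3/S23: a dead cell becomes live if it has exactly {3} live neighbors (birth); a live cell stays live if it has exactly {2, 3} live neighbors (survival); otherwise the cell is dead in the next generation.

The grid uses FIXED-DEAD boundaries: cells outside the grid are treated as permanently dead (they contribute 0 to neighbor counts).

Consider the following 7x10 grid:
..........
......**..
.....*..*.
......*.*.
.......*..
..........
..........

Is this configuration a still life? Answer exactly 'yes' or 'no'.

Answer: yes

Derivation:
Compute generation 1 and compare to generation 0 (given above):
Generation 1:
..........
......**..
.....*..*.
......*.*.
.......*..
..........
..........
The grids are IDENTICAL -> still life.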